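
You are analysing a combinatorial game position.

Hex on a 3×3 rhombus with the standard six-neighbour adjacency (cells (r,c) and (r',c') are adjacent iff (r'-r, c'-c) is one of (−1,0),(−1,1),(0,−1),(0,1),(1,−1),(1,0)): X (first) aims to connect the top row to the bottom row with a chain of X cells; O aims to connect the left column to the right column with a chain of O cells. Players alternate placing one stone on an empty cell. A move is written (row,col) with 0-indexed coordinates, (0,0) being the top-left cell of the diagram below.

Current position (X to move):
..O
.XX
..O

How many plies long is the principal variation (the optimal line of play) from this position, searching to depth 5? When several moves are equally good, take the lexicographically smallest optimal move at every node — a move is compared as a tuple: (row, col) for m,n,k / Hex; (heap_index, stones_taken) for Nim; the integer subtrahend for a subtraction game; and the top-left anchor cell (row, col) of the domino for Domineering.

p1 X@[..O/.XX/..O]: (0,0)[X.O/.XX/..O]+1* (0,1)[.XO/.XX/..O]+1 (1,0)[..O/XXX/..O]+1 (2,0)[..O/.XX/X.O]-1 (2,1)[..O/.XX/.XO]-1
p2 O@[X.O/.XX/..O]: (0,1)[XOO/.XX/..O]-1* (1,0)[X.O/OXX/..O]-1 (2,0)[X.O/.XX/O.O]-1 (2,1)[X.O/.XX/.OO]-1
p3 X@[XOO/.XX/..O]: (1,0)[XOO/XXX/..O]+1* (2,0)[XOO/.XX/X.O]-1 (2,1)[XOO/.XX/.XO]-1
p4 O@[XOO/XXX/..O]: (2,0)[XOO/XXX/O.O]-1* (2,1)[XOO/XXX/.OO]-1
p5 X@[XOO/XXX/O.O]: (2,1)[XOO/XXX/OXO]+1*
p6 O@[XOO/XXX/OXO] terminal -1; root [..O/.XX/..O] d5

PV length from [..O/.XX/..O]: 5 plies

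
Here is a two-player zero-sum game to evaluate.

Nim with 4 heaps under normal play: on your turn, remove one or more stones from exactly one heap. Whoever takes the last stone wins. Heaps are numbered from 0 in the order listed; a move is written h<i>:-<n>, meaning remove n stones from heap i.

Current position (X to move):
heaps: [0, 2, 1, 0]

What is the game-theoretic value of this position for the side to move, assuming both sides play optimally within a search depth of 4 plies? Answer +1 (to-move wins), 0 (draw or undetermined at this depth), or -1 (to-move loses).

value((0,2,1,0), X) = +1

ply 1, X at (0,2,1,0) | h1:-1=+1→(0,1,1,0)*; h1:-2=-1→(0,0,1,0); h2:-1=-1→(0,2,0,0)
ply 2, O at (0,1,1,0) | h1:-1=-1→(0,0,1,0)*; h2:-1=-1→(0,1,0,0)
ply 3, X at (0,0,1,0) | h2:-1=+1→(0,0,0,0)*
ply 4: (0,0,0,0) is terminal -1 (O); from (0,2,1,0) depth 4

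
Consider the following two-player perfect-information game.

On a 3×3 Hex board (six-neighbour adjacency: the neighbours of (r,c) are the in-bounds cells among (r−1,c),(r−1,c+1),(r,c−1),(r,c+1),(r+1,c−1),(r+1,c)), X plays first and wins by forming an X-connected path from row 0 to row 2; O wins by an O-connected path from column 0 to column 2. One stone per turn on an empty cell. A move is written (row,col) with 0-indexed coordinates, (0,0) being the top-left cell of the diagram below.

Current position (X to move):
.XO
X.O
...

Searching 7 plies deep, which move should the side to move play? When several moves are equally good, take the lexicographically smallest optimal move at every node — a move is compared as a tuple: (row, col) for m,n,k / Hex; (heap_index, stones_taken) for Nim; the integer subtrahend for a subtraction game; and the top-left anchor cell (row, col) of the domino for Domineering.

X's best at [.XO/X.O/...]: (1,1)

ply 1, X at .XO/X.O/... | (0,0)=-1→XXO/X.O/...; (1,1)=+1→.XO/XXO/...*; (2,0)=+1→.XO/X.O/X..; (2,1)=+1→.XO/X.O/.X.; (2,2)=-1→.XO/X.O/..X
ply 2, O at .XO/XXO/... | (0,0)=-1→OXO/XXO/...*; (2,0)=-1→.XO/XXO/O..; (2,1)=-1→.XO/XXO/.O.; (2,2)=-1→.XO/XXO/..O
ply 3, X at OXO/XXO/... | (2,0)=+1→OXO/XXO/X..*; (2,1)=+1→OXO/XXO/.X.; (2,2)=+1→OXO/XXO/..X
ply 4: OXO/XXO/X.. is terminal -1 (O); from .XO/X.O/... depth 7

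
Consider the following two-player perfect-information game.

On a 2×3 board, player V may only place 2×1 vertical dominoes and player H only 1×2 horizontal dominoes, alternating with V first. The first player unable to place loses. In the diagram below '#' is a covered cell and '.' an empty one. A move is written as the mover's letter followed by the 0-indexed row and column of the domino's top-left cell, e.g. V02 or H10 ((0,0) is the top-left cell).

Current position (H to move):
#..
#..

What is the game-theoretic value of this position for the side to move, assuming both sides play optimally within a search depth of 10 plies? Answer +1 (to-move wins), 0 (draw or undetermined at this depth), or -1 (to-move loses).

value(#../#.., H) = +1

ply 1, H at #../#.. | H01=+1→###/#..*; H11=+1→#../###
ply 2: ###/#.. is terminal -1 (V); from #../#.. depth 10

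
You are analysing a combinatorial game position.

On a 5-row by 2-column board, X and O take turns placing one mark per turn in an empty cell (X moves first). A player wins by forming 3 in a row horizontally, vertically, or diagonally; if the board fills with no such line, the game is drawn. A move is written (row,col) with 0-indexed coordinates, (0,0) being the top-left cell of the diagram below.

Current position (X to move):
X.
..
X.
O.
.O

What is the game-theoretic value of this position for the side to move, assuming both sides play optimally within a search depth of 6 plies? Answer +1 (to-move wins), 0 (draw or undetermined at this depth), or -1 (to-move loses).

value(X./../X./O./.O, X) = +1

p1 X@[X./../X./O./.O]: (0,1)[XX/../X./O./.O]+0 (1,0)[X./X./X./O./.O]+1* (1,1)[X./.X/X./O./.O]+1 (2,1)[X./../XX/O./.O]+1 (3,1)[X./../X./OX/.O]+0 (4,0)[X./../X./O./XO]+0
p2 O@[X./X./X./O./.O] terminal -1; root [X./../X./O./.O] d6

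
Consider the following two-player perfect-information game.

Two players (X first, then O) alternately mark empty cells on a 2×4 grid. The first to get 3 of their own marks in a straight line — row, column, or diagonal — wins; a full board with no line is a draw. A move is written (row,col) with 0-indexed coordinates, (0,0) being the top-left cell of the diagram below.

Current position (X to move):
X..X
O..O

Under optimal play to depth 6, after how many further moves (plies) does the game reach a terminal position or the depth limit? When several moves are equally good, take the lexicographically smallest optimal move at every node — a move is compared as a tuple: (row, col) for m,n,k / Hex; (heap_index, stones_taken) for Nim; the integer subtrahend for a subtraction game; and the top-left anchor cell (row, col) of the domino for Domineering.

PV length from [X..X/O..O]: 4 plies

ply 1, X at X..X/O..O | (0,1)=+0→XX.X/O..O*; (0,2)=+0→X.XX/O..O; (1,1)=+0→X..X/OX.O; (1,2)=+0→X..X/O.XO
ply 2, O at XX.X/O..O | (0,2)=+0→XXOX/O..O*; (1,1)=-1→XX.X/OO.O; (1,2)=-1→XX.X/O.OO
ply 3, X at XXOX/O..O | (1,1)=+0→XXOX/OX.O*; (1,2)=+0→XXOX/O.XO
ply 4, O at XXOX/OX.O | (1,2)=+0→XXOX/OXOO*
ply 5: XXOX/OXOO is terminal +0 (X); from X..X/O..O depth 6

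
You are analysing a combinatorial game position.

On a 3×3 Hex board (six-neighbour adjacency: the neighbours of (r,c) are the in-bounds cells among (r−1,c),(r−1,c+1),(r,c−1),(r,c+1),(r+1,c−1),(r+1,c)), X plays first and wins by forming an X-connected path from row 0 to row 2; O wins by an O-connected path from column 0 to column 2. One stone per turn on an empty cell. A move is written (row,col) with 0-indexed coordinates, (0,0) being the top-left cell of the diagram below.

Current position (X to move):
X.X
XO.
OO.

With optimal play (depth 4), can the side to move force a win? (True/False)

p1 X@[X.X/XO./OO.]: (0,1)[XXX/XO./OO.]-1* (1,2)[X.X/XOX/OO.]-1 (2,2)[X.X/XO./OOX]-1
p2 O@[XXX/XO./OO.]: (1,2)[XXX/XOO/OO.]+1* (2,2)[XXX/XO./OOO]+1
p3 X@[XXX/XOO/OO.] terminal -1; root [X.X/XO./OO.] d4

X winning at [X.X/XO./OO.]: False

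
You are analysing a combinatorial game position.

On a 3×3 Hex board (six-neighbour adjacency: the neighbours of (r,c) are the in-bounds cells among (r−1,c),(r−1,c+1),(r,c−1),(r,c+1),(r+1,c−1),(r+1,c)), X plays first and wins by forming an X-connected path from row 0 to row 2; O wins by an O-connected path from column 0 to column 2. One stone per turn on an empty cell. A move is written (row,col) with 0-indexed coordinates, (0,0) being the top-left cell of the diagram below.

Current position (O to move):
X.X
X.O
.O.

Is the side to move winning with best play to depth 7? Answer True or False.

p1 O@[X.X/X.O/.O.]: (0,1)[XOX/X.O/.O.]-1 (1,1)[X.X/XOO/.O.]-1 (2,0)[X.X/X.O/OO.]+1* (2,2)[X.X/X.O/.OO]-1
p2 X@[X.X/X.O/OO.] terminal -1; root [X.X/X.O/.O.] d7

O winning at [X.X/X.O/.O.]: True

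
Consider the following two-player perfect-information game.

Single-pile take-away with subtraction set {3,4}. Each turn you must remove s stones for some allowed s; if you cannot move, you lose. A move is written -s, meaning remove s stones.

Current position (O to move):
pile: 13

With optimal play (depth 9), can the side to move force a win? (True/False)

[13] O move#1: -3:-1/10, -4:+1/9*
[9] X move#2: -3:-1/6*, -4:-1/5
[6] O move#3: -3:-1/3, -4:+1/2*
[2] end (terminal -1, X#4); searched 13 to 9

O winning at [13]: True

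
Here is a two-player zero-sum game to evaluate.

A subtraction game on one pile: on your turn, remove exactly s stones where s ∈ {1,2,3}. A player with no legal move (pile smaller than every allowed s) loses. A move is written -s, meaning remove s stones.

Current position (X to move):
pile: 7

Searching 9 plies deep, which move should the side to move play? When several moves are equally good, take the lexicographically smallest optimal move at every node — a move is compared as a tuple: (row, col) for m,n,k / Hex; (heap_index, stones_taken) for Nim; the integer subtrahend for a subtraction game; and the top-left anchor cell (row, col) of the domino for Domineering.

X's best at [7]: -3

[7] X move#1: -1:-1/6, -2:-1/5, -3:+1/4*
[4] O move#2: -1:-1/3*, -2:-1/2, -3:-1/1
[3] X move#3: -1:-1/2, -2:-1/1, -3:+1/0*
[0] end (terminal -1, O#4); searched 7 to 9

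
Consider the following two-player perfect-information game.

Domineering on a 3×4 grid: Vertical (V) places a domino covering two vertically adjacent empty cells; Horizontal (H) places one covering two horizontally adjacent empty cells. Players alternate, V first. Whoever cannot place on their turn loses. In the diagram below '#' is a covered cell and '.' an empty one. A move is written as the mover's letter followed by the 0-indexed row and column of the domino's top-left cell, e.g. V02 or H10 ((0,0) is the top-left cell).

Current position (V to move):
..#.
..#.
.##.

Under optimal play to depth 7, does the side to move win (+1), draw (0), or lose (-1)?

value(..#./..#./.##., V) = +1

ply 1, V at ..#./..#./.##. | V00=+1→#.#./#.#./.##.*; V01=+1→.##./.##./.##.; V03=-1→..##/..##/.##.; V10=+1→..#./#.#./###.; V13=-1→..#./..##/.###
ply 2: #.#./#.#./.##. is terminal -1 (H); from ..#./..#./.##. depth 7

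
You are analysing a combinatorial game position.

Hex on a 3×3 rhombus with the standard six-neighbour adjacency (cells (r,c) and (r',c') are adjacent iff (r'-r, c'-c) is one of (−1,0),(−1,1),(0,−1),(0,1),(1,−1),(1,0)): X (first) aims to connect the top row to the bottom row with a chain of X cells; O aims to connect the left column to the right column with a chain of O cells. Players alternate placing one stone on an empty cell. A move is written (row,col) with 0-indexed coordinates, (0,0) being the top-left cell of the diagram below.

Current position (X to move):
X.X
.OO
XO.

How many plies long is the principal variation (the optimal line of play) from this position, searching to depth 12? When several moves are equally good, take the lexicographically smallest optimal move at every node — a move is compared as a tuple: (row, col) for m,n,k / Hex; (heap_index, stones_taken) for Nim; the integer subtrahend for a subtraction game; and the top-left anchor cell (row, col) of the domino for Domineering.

PV length from [X.X/.OO/XO.]: 1 ply

p1 X@[X.X/.OO/XO.]: (0,1)[XXX/.OO/XO.]-1 (1,0)[X.X/XOO/XO.]+1* (2,2)[X.X/.OO/XOX]-1
p2 O@[X.X/XOO/XO.] terminal -1; root [X.X/.OO/XO.] d12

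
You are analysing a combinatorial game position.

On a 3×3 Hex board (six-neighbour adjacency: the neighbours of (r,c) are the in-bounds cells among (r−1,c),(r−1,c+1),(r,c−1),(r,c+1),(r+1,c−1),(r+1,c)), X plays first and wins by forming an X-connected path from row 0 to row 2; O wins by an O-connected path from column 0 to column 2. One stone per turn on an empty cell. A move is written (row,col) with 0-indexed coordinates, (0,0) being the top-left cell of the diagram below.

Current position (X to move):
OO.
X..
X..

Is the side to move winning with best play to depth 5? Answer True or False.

p1 X@[OO./X../X..]: (0,2)[OOX/X../X..]+1* (1,1)[OO./XX./X..]-1 (1,2)[OO./X.X/X..]-1 (2,1)[OO./X../XX.]-1 (2,2)[OO./X../X.X]-1
p2 O@[OOX/X../X..]: (1,1)[OOX/XO./X..]-1* (1,2)[OOX/X.O/X..]-1 (2,1)[OOX/X../XO.]-1 (2,2)[OOX/X../X.O]-1
p3 X@[OOX/XO./X..]: (1,2)[OOX/XOX/X..]+1* (2,1)[OOX/XO./XX.]-1 (2,2)[OOX/XO./X.X]-1
p4 O@[OOX/XOX/X..]: (2,1)[OOX/XOX/XO.]-1* (2,2)[OOX/XOX/X.O]-1
p5 X@[OOX/XOX/XO.]: (2,2)[OOX/XOX/XOX]+1*
p6 O@[OOX/XOX/XOX] terminal -1; root [OO./X../X..] d5

X winning at [OO./X../X..]: True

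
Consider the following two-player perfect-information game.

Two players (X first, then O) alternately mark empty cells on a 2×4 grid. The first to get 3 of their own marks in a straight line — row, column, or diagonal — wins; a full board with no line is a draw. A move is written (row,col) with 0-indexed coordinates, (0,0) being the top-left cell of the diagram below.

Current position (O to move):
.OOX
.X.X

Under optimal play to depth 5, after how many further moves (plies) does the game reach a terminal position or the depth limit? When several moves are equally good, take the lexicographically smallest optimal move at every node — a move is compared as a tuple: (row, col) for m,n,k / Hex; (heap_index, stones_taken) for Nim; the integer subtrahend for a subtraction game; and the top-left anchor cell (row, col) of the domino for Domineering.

ply 1, O at .OOX/.X.X | (0,0)=+1→OOOX/.X.X*; (1,0)=-1→.OOX/OX.X; (1,2)=+0→.OOX/.XOX
ply 2: OOOX/.X.X is terminal -1 (X); from .OOX/.X.X depth 5

PV length from [.OOX/.X.X]: 1 ply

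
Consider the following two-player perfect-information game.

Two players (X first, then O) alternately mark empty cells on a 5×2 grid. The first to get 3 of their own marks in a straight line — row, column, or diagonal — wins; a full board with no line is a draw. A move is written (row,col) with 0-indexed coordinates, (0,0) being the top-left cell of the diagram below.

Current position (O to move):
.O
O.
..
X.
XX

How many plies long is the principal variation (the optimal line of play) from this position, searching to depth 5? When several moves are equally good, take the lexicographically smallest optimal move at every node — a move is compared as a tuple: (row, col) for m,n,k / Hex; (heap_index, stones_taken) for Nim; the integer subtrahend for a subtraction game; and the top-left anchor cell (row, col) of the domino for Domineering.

ply 1, O at .O/O./../X./XX | (0,0)=-1→OO/O./../X./XX; (1,1)=-1→.O/OO/../X./XX; (2,0)=+0→.O/O./O./X./XX*; (2,1)=-1→.O/O./.O/X./XX; (3,1)=-1→.O/O./../XO/XX
ply 2, X at .O/O./O./X./XX | (0,0)=+0→XO/O./O./X./XX*; (1,1)=-1→.O/OX/O./X./XX; (2,1)=-1→.O/O./OX/X./XX; (3,1)=-1→.O/O./O./XX/XX
ply 3, O at XO/O./O./X./XX | (1,1)=+0→XO/OO/O./X./XX*; (2,1)=+0→XO/O./OO/X./XX; (3,1)=+0→XO/O./O./XO/XX
ply 4, X at XO/OO/O./X./XX | (2,1)=+0→XO/OO/OX/X./XX*; (3,1)=-1→XO/OO/O./XX/XX
ply 5, O at XO/OO/OX/X./XX | (3,1)=+0→XO/OO/OX/XO/XX*
ply 6: XO/OO/OX/XO/XX is terminal +0 (X); from .O/O./../X./XX depth 5

PV length from [.O/O./../X./XX]: 5 plies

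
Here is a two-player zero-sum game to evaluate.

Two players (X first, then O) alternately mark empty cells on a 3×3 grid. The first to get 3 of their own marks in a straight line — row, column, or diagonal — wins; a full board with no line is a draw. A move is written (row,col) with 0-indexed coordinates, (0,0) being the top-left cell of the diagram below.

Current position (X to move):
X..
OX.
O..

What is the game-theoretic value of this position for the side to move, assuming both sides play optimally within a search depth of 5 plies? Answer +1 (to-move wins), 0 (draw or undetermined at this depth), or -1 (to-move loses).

value(X../OX./O.., X) = +1

[X../OX./O..] X move#1: (0,1):+1/XX./OX./O..*, (0,2):+1/X.X/OX./O.., (1,2):+0/X../OXX/O.., (2,1):+1/X../OX./OX., (2,2):+1/X../OX./O.X
[XX./OX./O..] O move#2: (0,2):-1/XXO/OX./O..*, (1,2):-1/XX./OXO/O.., (2,1):-1/XX./OX./OO., (2,2):-1/XX./OX./O.O
[XXO/OX./O..] X move#3: (1,2):+1/XXO/OXX/O..*, (2,1):+1/XXO/OX./OX., (2,2):+1/XXO/OX./O.X
[XXO/OXX/O..] O move#4: (2,1):-1/XXO/OXX/OO.*, (2,2):-1/XXO/OXX/O.O
[XXO/OXX/OO.] X move#5: (2,2):+1/XXO/OXX/OOX*
[XXO/OXX/OOX] end (terminal -1, O#6); searched X../OX./O.. to 5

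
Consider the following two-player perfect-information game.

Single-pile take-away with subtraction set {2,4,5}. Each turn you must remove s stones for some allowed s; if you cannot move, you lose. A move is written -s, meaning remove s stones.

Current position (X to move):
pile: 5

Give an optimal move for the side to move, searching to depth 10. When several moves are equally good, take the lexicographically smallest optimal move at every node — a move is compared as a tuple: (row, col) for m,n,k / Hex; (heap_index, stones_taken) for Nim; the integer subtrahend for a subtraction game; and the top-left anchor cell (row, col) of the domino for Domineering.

X's best at [5]: -4

[5] X move#1: -2:-1/3, -4:+1/1*, -5:+1/0
[1] end (terminal -1, O#2); searched 5 to 10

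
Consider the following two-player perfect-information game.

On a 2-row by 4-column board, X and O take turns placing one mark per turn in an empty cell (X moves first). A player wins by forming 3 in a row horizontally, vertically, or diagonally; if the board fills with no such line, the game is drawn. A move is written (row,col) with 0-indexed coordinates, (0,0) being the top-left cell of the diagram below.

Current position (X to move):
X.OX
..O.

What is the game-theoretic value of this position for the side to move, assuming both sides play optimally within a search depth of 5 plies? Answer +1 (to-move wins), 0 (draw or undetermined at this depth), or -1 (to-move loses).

value(X.OX/..O., X) = 0

ply 1, X at X.OX/..O. | (0,1)=-1→XXOX/..O.; (1,0)=+0→X.OX/X.O.*; (1,1)=+0→X.OX/.XO.; (1,3)=+0→X.OX/..OX
ply 2, O at X.OX/X.O. | (0,1)=+0→XOOX/X.O.*; (1,1)=+0→X.OX/XOO.; (1,3)=+0→X.OX/X.OO
ply 3, X at XOOX/X.O. | (1,1)=+0→XOOX/XXO.*; (1,3)=+0→XOOX/X.OX
ply 4, O at XOOX/XXO. | (1,3)=+0→XOOX/XXOO*
ply 5: XOOX/XXOO is terminal +0 (X); from X.OX/..O. depth 5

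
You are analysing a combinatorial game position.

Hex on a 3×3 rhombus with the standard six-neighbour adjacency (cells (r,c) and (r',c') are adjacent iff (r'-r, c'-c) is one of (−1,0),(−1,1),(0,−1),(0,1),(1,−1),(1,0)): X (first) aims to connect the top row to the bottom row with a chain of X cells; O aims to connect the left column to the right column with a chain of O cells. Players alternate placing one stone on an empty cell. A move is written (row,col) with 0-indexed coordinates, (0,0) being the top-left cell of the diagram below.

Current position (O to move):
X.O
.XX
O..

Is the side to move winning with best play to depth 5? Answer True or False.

ply 1, O at X.O/.XX/O.. | (0,1)=-1→XOO/.XX/O..*; (1,0)=-1→X.O/OXX/O..; (2,1)=-1→X.O/.XX/OO.; (2,2)=-1→X.O/.XX/O.O
ply 2, X at XOO/.XX/O.. | (1,0)=+1→XOO/XXX/O..*; (2,1)=-1→XOO/.XX/OX.; (2,2)=-1→XOO/.XX/O.X
ply 3, O at XOO/XXX/O.. | (2,1)=-1→XOO/XXX/OO.*; (2,2)=-1→XOO/XXX/O.O
ply 4, X at XOO/XXX/OO. | (2,2)=+1→XOO/XXX/OOX*
ply 5: XOO/XXX/OOX is terminal -1 (O); from X.O/.XX/O.. depth 5

O winning at [X.O/.XX/O..]: False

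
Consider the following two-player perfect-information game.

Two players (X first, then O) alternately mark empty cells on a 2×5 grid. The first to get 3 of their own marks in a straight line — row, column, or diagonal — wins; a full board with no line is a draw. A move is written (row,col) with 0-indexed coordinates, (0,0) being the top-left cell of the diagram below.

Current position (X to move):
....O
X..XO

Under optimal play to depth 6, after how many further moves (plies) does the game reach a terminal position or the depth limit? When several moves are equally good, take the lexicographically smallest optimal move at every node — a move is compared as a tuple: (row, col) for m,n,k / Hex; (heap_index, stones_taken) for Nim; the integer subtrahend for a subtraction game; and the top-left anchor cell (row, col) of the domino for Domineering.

p1 X@[....O/X..XO]: (0,0)[X...O/X..XO]+0* (0,1)[.X..O/X..XO]+0 (0,2)[..X.O/X..XO]+0 (0,3)[...XO/X..XO]+0 (1,1)[....O/XX.XO]+0 (1,2)[....O/X.XXO]+0
p2 O@[X...O/X..XO]: (0,1)[XO..O/X..XO]+0* (0,2)[X.O.O/X..XO]+0 (0,3)[X..OO/X..XO]+0 (1,1)[X...O/XO.XO]+0 (1,2)[X...O/X.OXO]+0
p3 X@[XO..O/X..XO]: (0,2)[XOX.O/X..XO]+0* (0,3)[XO.XO/X..XO]+0 (1,1)[XO..O/XX.XO]+0 (1,2)[XO..O/X.XXO]+0
p4 O@[XOX.O/X..XO]: (0,3)[XOXOO/X..XO]+0* (1,1)[XOX.O/XO.XO]+0 (1,2)[XOX.O/X.OXO]+0
p5 X@[XOXOO/X..XO]: (1,1)[XOXOO/XX.XO]+0* (1,2)[XOXOO/X.XXO]+0
p6 O@[XOXOO/XX.XO]: (1,2)[XOXOO/XXOXO]+0*
p7 X@[XOXOO/XXOXO] terminal +0; root [....O/X..XO] d6

PV length from [....O/X..XO]: 6 plies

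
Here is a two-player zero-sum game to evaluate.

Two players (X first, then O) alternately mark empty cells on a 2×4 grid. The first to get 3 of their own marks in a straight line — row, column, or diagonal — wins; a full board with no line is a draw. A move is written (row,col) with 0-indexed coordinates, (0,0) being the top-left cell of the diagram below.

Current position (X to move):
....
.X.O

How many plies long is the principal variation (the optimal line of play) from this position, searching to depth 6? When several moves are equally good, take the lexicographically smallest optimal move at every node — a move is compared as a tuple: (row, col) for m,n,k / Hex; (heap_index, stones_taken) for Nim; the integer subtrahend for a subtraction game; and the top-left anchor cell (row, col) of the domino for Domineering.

[..../.X.O] X move#1: (0,0):+0/X.../.X.O*, (0,1):+0/.X../.X.O, (0,2):+0/..X./.X.O, (0,3):+0/...X/.X.O, (1,0):+0/..../XX.O, (1,2):+0/..../.XXO
[X.../.X.O] O move#2: (0,1):+0/XO../.X.O*, (0,2):+0/X.O./.X.O, (0,3):+0/X..O/.X.O, (1,0):+0/X.../OX.O, (1,2):+0/X.../.XOO
[XO../.X.O] X move#3: (0,2):+0/XOX./.X.O*, (0,3):+0/XO.X/.X.O, (1,0):+0/XO../XX.O, (1,2):+0/XO../.XXO
[XOX./.X.O] O move#4: (0,3):+0/XOXO/.X.O*, (1,0):+0/XOX./OX.O, (1,2):+0/XOX./.XOO
[XOXO/.X.O] X move#5: (1,0):+0/XOXO/XX.O*, (1,2):+0/XOXO/.XXO
[XOXO/XX.O] O move#6: (1,2):+0/XOXO/XXOO*
[XOXO/XXOO] end (terminal +0, X#7); searched ..../.X.O to 6

PV length from [..../.X.O]: 6 plies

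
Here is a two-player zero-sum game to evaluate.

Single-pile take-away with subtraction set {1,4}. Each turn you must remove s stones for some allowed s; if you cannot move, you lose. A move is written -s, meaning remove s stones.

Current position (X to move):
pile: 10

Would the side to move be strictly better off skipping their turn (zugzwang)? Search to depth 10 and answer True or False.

[10] X move#1: -1:-1/9*, -4:-1/6
[9] O move#2: -1:-1/8, -4:+1/5*
[5] X move#3: -1:-1/4*, -4:-1/1
[4] O move#4: -1:-1/3, -4:+1/0*
[0] end (terminal -1, X#5); searched 10 to 10
suppose X passes — search the same position with O to move:
pass> [10] O move#1: -1:-1/9*, -4:-1/6
pass> [9] X move#2: -1:-1/8, -4:+1/5*
pass> [5] O move#3: -1:-1/4*, -4:-1/1
pass> [4] X move#4: -1:-1/3, -4:+1/0*
pass> [0] end (terminal -1, O#5); searched 10 to 10
for X: play -1, pass +1

zugzwang(10, X) = True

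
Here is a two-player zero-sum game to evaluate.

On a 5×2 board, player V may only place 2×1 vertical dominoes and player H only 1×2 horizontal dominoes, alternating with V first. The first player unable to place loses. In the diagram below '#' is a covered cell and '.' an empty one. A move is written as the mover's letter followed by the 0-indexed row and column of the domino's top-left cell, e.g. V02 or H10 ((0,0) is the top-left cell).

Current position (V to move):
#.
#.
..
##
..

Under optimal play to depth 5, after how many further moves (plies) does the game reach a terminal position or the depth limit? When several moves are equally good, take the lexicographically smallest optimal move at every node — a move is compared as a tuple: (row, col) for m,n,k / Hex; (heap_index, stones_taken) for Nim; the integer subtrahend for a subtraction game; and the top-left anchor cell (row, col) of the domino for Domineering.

[#./#./../##/..] V move#1: V01:-1/##/##/../##/..*, V11:-1/#./##/.#/##/..
[##/##/../##/..] H move#2: H20:+1/##/##/##/##/..*, H40:+1/##/##/../##/##
[##/##/##/##/..] end (terminal -1, V#3); searched #./#./../##/.. to 5

PV length from [#./#./../##/..]: 2 plies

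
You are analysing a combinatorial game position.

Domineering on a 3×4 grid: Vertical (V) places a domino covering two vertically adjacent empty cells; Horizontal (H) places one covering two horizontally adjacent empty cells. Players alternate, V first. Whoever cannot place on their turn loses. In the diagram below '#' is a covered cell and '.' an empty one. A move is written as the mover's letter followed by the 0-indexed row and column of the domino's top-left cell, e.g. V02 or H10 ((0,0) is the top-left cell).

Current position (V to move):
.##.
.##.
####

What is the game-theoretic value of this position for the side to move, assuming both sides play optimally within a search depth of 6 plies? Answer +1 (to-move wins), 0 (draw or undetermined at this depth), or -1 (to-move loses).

value(.##./.##./####, V) = +1

p1 V@[.##./.##./####]: V00[###./###./####]+1* V03[.###/.###/####]+1
p2 H@[###./###./####] terminal -1; root [.##./.##./####] d6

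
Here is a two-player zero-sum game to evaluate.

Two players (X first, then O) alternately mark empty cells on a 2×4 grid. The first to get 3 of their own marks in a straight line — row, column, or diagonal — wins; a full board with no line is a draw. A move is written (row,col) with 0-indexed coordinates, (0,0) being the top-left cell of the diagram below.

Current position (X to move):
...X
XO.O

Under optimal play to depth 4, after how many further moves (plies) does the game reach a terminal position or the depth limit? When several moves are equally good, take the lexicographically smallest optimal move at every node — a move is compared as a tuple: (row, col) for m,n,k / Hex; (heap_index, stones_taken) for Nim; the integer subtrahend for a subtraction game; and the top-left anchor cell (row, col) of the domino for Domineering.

p1 X@[...X/XO.O]: (0,0)[X..X/XO.O]-1 (0,1)[.X.X/XO.O]-1 (0,2)[..XX/XO.O]-1 (1,2)[...X/XOXO]+0*
p2 O@[...X/XOXO]: (0,0)[O..X/XOXO]+0* (0,1)[.O.X/XOXO]+0 (0,2)[..OX/XOXO]+0
p3 X@[O..X/XOXO]: (0,1)[OX.X/XOXO]+0* (0,2)[O.XX/XOXO]+0
p4 O@[OX.X/XOXO]: (0,2)[OXOX/XOXO]+0*
p5 X@[OXOX/XOXO] terminal +0; root [...X/XO.O] d4

PV length from [...X/XO.O]: 4 plies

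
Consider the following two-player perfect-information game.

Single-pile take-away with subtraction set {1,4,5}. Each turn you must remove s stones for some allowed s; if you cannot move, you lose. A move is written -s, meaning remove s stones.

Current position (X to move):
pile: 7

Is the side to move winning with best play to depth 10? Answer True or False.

X winning at [7]: True

ply 1, X at 7 | -1=-1→6; -4=-1→3; -5=+1→2*
ply 2, O at 2 | -1=-1→1*
ply 3, X at 1 | -1=+1→0*
ply 4: 0 is terminal -1 (O); from 7 depth 10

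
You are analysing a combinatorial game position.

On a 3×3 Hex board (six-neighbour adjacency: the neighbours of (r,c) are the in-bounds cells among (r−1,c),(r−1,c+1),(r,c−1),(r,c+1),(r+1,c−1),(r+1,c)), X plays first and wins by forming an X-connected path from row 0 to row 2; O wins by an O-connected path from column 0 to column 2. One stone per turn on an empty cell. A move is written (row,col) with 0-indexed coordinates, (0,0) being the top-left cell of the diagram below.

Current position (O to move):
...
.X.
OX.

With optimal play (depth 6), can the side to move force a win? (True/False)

[.../.X./OX.] O move#1: (0,0):-1/O../.X./OX.*, (0,1):-1/.O./.X./OX., (0,2):-1/..O/.X./OX., (1,0):-1/.../OX./OX., (1,2):-1/.../.XO/OX., (2,2):-1/.../.X./OXO
[O../.X./OX.] X move#2: (0,1):+1/OX./.X./OX.*, (0,2):+1/O.X/.X./OX., (1,0):+1/O../XX./OX., (1,2):+1/O../.XX/OX., (2,2):+1/O../.X./OXX
[OX./.X./OX.] end (terminal -1, O#3); searched .../.X./OX. to 6

O winning at [.../.X./OX.]: False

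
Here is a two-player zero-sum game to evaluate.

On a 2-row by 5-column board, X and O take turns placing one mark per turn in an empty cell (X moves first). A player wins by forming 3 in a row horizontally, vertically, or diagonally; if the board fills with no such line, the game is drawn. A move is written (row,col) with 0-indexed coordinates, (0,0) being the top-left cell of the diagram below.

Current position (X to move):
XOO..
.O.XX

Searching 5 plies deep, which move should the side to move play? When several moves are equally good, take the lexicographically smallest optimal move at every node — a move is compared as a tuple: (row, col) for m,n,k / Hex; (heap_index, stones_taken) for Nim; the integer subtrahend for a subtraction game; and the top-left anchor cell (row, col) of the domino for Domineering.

[XOO../.O.XX] X move#1: (0,3):+0/XOOX./.O.XX, (0,4):-1/XOO.X/.O.XX, (1,0):-1/XOO../XO.XX, (1,2):+1/XOO../.OXXX*
[XOO../.OXXX] end (terminal -1, O#2); searched XOO../.O.XX to 5

X's best at [XOO../.O.XX]: (1,2)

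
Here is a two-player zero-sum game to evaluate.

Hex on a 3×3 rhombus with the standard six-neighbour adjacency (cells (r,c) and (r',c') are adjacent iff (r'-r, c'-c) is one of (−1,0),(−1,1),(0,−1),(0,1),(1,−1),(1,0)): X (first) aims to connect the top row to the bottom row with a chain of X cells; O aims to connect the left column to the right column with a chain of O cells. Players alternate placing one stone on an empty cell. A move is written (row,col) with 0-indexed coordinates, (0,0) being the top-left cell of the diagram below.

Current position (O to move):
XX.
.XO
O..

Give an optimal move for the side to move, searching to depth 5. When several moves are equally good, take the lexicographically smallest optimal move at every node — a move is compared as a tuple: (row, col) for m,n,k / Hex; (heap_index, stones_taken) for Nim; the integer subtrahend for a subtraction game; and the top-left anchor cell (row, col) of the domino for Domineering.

O's best at [XX./.XO/O..]: (2,1)

ply 1, O at XX./.XO/O.. | (0,2)=-1→XXO/.XO/O..; (1,0)=-1→XX./OXO/O..; (2,1)=+1→XX./.XO/OO.*; (2,2)=-1→XX./.XO/O.O
ply 2: XX./.XO/OO. is terminal -1 (X); from XX./.XO/O.. depth 5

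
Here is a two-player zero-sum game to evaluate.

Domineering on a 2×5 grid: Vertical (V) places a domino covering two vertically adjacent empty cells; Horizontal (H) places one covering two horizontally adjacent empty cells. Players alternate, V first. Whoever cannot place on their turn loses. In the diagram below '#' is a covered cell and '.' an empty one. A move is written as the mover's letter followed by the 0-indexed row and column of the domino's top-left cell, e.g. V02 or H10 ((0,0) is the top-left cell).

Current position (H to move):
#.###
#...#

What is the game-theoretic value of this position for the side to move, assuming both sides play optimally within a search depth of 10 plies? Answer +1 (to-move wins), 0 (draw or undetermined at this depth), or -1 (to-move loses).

p1 H@[#.###/#...#]: H11[#.###/###.#]+1* H12[#.###/#.###]-1
p2 V@[#.###/###.#] terminal -1; root [#.###/#...#] d10

value(#.###/#...#, H) = +1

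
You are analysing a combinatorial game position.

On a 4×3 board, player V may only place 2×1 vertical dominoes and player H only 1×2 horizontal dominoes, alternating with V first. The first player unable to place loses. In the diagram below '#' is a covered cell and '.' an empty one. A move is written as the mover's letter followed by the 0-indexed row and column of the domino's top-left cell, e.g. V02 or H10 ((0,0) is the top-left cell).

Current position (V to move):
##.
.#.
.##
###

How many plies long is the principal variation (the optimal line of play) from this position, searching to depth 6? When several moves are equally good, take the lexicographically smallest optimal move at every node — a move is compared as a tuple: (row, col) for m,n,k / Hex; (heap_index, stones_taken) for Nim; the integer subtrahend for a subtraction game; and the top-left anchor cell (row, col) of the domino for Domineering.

p1 V@[##./.#./.##/###]: V02[###/.##/.##/###]+1* V10[##./##./###/###]+1
p2 H@[###/.##/.##/###] terminal -1; root [##./.#./.##/###] d6

PV length from [##./.#./.##/###]: 1 ply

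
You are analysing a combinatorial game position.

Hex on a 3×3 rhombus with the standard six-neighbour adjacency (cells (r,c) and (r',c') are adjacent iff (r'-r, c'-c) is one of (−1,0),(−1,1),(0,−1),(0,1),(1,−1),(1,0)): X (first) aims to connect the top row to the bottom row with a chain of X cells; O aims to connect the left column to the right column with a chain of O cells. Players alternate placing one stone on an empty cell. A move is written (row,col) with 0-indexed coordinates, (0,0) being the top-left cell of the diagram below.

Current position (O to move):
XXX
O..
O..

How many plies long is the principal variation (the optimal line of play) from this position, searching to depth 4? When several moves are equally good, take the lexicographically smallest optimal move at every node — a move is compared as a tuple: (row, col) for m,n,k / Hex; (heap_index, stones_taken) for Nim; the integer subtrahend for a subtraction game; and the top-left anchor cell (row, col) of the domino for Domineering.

ply 1, O at XXX/O../O.. | (1,1)=-1→XXX/OO./O..; (1,2)=+1→XXX/O.O/O..*; (2,1)=+1→XXX/O../OO.; (2,2)=-1→XXX/O../O.O
ply 2, X at XXX/O.O/O.. | (1,1)=-1→XXX/OXO/O..*; (2,1)=-1→XXX/O.O/OX.; (2,2)=-1→XXX/O.O/O.X
ply 3, O at XXX/OXO/O.. | (2,1)=+1→XXX/OXO/OO.*; (2,2)=-1→XXX/OXO/O.O
ply 4: XXX/OXO/OO. is terminal -1 (X); from XXX/O../O.. depth 4

PV length from [XXX/O../O..]: 3 plies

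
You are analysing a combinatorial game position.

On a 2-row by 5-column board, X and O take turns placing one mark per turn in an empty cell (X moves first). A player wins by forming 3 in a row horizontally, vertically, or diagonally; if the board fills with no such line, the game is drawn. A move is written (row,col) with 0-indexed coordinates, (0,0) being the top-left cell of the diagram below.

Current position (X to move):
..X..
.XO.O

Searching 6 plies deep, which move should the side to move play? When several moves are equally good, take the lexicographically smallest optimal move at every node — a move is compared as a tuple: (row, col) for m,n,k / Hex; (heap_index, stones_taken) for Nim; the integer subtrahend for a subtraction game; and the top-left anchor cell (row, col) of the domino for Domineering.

p1 X@[..X../.XO.O]: (0,0)[X.X../.XO.O]-1 (0,1)[.XX../.XO.O]-1 (0,3)[..XX./.XO.O]-1 (0,4)[..X.X/.XO.O]-1 (1,0)[..X../XXO.O]-1 (1,3)[..X../.XOXO]+0*
p2 O@[..X../.XOXO]: (0,0)[O.X../.XOXO]-1 (0,1)[.OX../.XOXO]+0* (0,3)[..XO./.XOXO]+0 (0,4)[..X.O/.XOXO]-1 (1,0)[..X../OXOXO]-1
p3 X@[.OX../.XOXO]: (0,0)[XOX../.XOXO]+0* (0,3)[.OXX./.XOXO]+0 (0,4)[.OX.X/.XOXO]+0 (1,0)[.OX../XXOXO]+0
p4 O@[XOX../.XOXO]: (0,3)[XOXO./.XOXO]+0* (0,4)[XOX.O/.XOXO]+0 (1,0)[XOX../OXOXO]+0
p5 X@[XOXO./.XOXO]: (0,4)[XOXOX/.XOXO]+0* (1,0)[XOXO./XXOXO]+0
p6 O@[XOXOX/.XOXO]: (1,0)[XOXOX/OXOXO]+0*
p7 X@[XOXOX/OXOXO] terminal +0; root [..X../.XO.O] d6

X's best at [..X../.XO.O]: (1,3)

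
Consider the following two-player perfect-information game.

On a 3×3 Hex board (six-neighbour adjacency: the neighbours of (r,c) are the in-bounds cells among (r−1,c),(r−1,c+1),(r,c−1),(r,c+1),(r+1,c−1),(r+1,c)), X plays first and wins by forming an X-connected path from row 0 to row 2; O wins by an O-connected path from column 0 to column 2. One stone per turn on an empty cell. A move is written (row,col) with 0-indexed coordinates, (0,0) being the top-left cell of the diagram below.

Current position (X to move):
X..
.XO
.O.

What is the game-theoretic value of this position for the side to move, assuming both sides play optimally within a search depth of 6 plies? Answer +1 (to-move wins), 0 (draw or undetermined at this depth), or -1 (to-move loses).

[X../.XO/.O.] X move#1: (0,1):-1/XX./.XO/.O., (0,2):-1/X.X/.XO/.O., (1,0):-1/X../XXO/.O., (2,0):+1/X../.XO/XO.*, (2,2):-1/X../.XO/.OX
[X../.XO/XO.] O move#2: (0,1):-1/XO./.XO/XO.*, (0,2):-1/X.O/.XO/XO., (1,0):-1/X../OXO/XO., (2,2):-1/X../.XO/XOO
[XO./.XO/XO.] X move#3: (0,2):+1/XOX/.XO/XO.*, (1,0):+1/XO./XXO/XO., (2,2):+1/XO./.XO/XOX
[XOX/.XO/XO.] end (terminal -1, O#4); searched X../.XO/.O. to 6

value(X../.XO/.O., X) = +1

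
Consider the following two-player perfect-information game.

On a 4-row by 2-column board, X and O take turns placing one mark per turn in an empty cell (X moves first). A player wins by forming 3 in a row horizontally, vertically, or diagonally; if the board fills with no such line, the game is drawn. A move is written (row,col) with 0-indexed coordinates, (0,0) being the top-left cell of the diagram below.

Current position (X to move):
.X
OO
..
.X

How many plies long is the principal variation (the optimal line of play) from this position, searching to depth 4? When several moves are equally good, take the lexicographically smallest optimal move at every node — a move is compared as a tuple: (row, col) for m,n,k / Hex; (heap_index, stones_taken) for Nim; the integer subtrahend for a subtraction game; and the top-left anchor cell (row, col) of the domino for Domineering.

PV length from [.X/OO/../.X]: 4 plies

p1 X@[.X/OO/../.X]: (0,0)[XX/OO/../.X]+0* (2,0)[.X/OO/X./.X]+0 (2,1)[.X/OO/.X/.X]-1 (3,0)[.X/OO/../XX]+0
p2 O@[XX/OO/../.X]: (2,0)[XX/OO/O./.X]+0* (2,1)[XX/OO/.O/.X]+0 (3,0)[XX/OO/../OX]+0
p3 X@[XX/OO/O./.X]: (2,1)[XX/OO/OX/.X]-1 (3,0)[XX/OO/O./XX]+0*
p4 O@[XX/OO/O./XX]: (2,1)[XX/OO/OO/XX]+0*
p5 X@[XX/OO/OO/XX] terminal +0; root [.X/OO/../.X] d4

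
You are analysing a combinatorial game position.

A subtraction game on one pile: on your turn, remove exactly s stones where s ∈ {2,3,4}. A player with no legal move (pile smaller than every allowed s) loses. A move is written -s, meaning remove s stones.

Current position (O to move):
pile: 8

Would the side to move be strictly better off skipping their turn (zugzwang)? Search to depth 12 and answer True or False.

zugzwang(8, O) = False

p1 O@[8]: -2[6]+1* -3[5]-1 -4[4]-1
p2 X@[6]: -2[4]-1* -3[3]-1 -4[2]-1
p3 O@[4]: -2[2]-1 -3[1]+1* -4[0]+1
p4 X@[1] terminal -1; root [8] d12
if O skipped the turn, X would face:
~ p1 X@[8]: -2[6]+1* -3[5]-1 -4[4]-1
~ p2 O@[6]: -2[4]-1* -3[3]-1 -4[2]-1
~ p3 X@[4]: -2[2]-1 -3[1]+1* -4[0]+1
~ p4 O@[1] terminal -1; root [8] d12
compare (O): move=+1 vs pass=-1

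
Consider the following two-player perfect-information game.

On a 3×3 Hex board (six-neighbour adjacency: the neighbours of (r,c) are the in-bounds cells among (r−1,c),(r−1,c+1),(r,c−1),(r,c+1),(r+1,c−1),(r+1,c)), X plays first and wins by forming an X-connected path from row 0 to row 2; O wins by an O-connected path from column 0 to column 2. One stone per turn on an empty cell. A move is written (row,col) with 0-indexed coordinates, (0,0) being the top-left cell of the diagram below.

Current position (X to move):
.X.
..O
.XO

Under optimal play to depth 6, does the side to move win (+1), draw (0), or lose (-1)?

value(.X./..O/.XO, X) = +1

ply 1, X at .X./..O/.XO | (0,0)=-1→XX./..O/.XO; (0,2)=-1→.XX/..O/.XO; (1,0)=+1→.X./X.O/.XO*; (1,1)=+1→.X./.XO/.XO; (2,0)=+1→.X./..O/XXO
ply 2, O at .X./X.O/.XO | (0,0)=-1→OX./X.O/.XO*; (0,2)=-1→.XO/X.O/.XO; (1,1)=-1→.X./XOO/.XO; (2,0)=-1→.X./X.O/OXO
ply 3, X at OX./X.O/.XO | (0,2)=+1→OXX/X.O/.XO*; (1,1)=+1→OX./XXO/.XO; (2,0)=+1→OX./X.O/XXO
ply 4, O at OXX/X.O/.XO | (1,1)=-1→OXX/XOO/.XO*; (2,0)=-1→OXX/X.O/OXO
ply 5, X at OXX/XOO/.XO | (2,0)=+1→OXX/XOO/XXO*
ply 6: OXX/XOO/XXO is terminal -1 (O); from .X./..O/.XO depth 6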